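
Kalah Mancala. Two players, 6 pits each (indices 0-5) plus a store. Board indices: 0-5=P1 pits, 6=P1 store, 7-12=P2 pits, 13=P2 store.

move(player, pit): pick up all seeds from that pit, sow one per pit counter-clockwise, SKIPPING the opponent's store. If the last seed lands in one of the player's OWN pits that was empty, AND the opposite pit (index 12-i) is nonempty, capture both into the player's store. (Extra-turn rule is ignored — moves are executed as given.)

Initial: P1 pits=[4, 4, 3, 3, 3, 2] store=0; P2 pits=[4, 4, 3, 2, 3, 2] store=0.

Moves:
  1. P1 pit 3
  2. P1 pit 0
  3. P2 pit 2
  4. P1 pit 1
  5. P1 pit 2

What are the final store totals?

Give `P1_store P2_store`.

Answer: 3 0

Derivation:
Move 1: P1 pit3 -> P1=[4,4,3,0,4,3](1) P2=[4,4,3,2,3,2](0)
Move 2: P1 pit0 -> P1=[0,5,4,1,5,3](1) P2=[4,4,3,2,3,2](0)
Move 3: P2 pit2 -> P1=[0,5,4,1,5,3](1) P2=[4,4,0,3,4,3](0)
Move 4: P1 pit1 -> P1=[0,0,5,2,6,4](2) P2=[4,4,0,3,4,3](0)
Move 5: P1 pit2 -> P1=[0,0,0,3,7,5](3) P2=[5,4,0,3,4,3](0)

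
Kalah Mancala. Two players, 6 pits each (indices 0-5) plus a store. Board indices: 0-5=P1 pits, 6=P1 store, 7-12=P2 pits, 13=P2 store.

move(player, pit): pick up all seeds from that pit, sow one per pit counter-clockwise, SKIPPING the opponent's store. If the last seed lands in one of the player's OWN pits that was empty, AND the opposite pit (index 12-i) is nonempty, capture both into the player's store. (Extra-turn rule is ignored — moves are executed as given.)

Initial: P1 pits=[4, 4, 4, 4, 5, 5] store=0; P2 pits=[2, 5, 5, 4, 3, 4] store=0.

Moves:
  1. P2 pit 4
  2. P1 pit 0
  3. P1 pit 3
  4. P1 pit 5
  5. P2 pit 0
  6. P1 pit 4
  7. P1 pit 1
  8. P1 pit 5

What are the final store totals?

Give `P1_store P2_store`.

Answer: 5 1

Derivation:
Move 1: P2 pit4 -> P1=[5,4,4,4,5,5](0) P2=[2,5,5,4,0,5](1)
Move 2: P1 pit0 -> P1=[0,5,5,5,6,6](0) P2=[2,5,5,4,0,5](1)
Move 3: P1 pit3 -> P1=[0,5,5,0,7,7](1) P2=[3,6,5,4,0,5](1)
Move 4: P1 pit5 -> P1=[0,5,5,0,7,0](2) P2=[4,7,6,5,1,6](1)
Move 5: P2 pit0 -> P1=[0,5,5,0,7,0](2) P2=[0,8,7,6,2,6](1)
Move 6: P1 pit4 -> P1=[0,5,5,0,0,1](3) P2=[1,9,8,7,3,6](1)
Move 7: P1 pit1 -> P1=[0,0,6,1,1,2](4) P2=[1,9,8,7,3,6](1)
Move 8: P1 pit5 -> P1=[0,0,6,1,1,0](5) P2=[2,9,8,7,3,6](1)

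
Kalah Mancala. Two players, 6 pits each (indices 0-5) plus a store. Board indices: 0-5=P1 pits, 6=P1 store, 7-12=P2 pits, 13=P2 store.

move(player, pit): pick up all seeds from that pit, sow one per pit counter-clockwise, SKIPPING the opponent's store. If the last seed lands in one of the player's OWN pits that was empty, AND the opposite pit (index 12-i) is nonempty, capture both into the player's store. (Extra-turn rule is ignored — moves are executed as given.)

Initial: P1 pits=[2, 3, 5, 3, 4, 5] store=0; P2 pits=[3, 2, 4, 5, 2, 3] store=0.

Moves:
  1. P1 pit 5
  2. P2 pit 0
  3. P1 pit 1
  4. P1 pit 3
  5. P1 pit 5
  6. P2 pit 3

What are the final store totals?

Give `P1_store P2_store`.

Answer: 3 1

Derivation:
Move 1: P1 pit5 -> P1=[2,3,5,3,4,0](1) P2=[4,3,5,6,2,3](0)
Move 2: P2 pit0 -> P1=[2,3,5,3,4,0](1) P2=[0,4,6,7,3,3](0)
Move 3: P1 pit1 -> P1=[2,0,6,4,5,0](1) P2=[0,4,6,7,3,3](0)
Move 4: P1 pit3 -> P1=[2,0,6,0,6,1](2) P2=[1,4,6,7,3,3](0)
Move 5: P1 pit5 -> P1=[2,0,6,0,6,0](3) P2=[1,4,6,7,3,3](0)
Move 6: P2 pit3 -> P1=[3,1,7,1,6,0](3) P2=[1,4,6,0,4,4](1)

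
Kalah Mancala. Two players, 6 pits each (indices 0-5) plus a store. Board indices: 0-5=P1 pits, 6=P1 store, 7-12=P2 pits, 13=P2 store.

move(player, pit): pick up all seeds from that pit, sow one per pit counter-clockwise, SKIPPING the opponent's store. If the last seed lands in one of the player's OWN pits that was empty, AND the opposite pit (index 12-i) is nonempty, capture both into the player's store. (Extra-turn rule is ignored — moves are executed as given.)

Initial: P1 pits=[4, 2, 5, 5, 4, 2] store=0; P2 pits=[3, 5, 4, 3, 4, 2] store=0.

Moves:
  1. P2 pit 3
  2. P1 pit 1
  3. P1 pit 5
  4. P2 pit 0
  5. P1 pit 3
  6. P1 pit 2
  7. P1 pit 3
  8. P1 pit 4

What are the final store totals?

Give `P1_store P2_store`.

Move 1: P2 pit3 -> P1=[4,2,5,5,4,2](0) P2=[3,5,4,0,5,3](1)
Move 2: P1 pit1 -> P1=[4,0,6,6,4,2](0) P2=[3,5,4,0,5,3](1)
Move 3: P1 pit5 -> P1=[4,0,6,6,4,0](1) P2=[4,5,4,0,5,3](1)
Move 4: P2 pit0 -> P1=[4,0,6,6,4,0](1) P2=[0,6,5,1,6,3](1)
Move 5: P1 pit3 -> P1=[4,0,6,0,5,1](2) P2=[1,7,6,1,6,3](1)
Move 6: P1 pit2 -> P1=[4,0,0,1,6,2](3) P2=[2,8,6,1,6,3](1)
Move 7: P1 pit3 -> P1=[4,0,0,0,7,2](3) P2=[2,8,6,1,6,3](1)
Move 8: P1 pit4 -> P1=[4,0,0,0,0,3](4) P2=[3,9,7,2,7,3](1)

Answer: 4 1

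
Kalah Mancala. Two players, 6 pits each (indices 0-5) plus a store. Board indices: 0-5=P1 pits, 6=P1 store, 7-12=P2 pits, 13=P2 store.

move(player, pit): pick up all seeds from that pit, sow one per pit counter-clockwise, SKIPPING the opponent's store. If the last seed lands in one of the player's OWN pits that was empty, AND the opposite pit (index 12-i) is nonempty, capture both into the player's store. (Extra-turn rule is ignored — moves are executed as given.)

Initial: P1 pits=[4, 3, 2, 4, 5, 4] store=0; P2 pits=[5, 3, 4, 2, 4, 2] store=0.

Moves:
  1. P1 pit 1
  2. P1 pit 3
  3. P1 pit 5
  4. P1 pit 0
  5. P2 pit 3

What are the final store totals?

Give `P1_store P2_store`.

Answer: 2 1

Derivation:
Move 1: P1 pit1 -> P1=[4,0,3,5,6,4](0) P2=[5,3,4,2,4,2](0)
Move 2: P1 pit3 -> P1=[4,0,3,0,7,5](1) P2=[6,4,4,2,4,2](0)
Move 3: P1 pit5 -> P1=[4,0,3,0,7,0](2) P2=[7,5,5,3,4,2](0)
Move 4: P1 pit0 -> P1=[0,1,4,1,8,0](2) P2=[7,5,5,3,4,2](0)
Move 5: P2 pit3 -> P1=[0,1,4,1,8,0](2) P2=[7,5,5,0,5,3](1)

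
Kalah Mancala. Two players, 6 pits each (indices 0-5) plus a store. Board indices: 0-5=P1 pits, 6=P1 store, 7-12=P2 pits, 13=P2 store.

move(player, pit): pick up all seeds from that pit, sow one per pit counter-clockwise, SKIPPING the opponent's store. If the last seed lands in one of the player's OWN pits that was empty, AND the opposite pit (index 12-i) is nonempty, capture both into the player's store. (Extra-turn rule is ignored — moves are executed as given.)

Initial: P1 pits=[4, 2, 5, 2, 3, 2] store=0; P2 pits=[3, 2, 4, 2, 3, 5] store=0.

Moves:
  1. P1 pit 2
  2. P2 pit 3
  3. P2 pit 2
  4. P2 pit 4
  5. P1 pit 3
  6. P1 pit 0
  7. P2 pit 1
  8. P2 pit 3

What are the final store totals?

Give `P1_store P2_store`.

Move 1: P1 pit2 -> P1=[4,2,0,3,4,3](1) P2=[4,2,4,2,3,5](0)
Move 2: P2 pit3 -> P1=[4,2,0,3,4,3](1) P2=[4,2,4,0,4,6](0)
Move 3: P2 pit2 -> P1=[4,2,0,3,4,3](1) P2=[4,2,0,1,5,7](1)
Move 4: P2 pit4 -> P1=[5,3,1,3,4,3](1) P2=[4,2,0,1,0,8](2)
Move 5: P1 pit3 -> P1=[5,3,1,0,5,4](2) P2=[4,2,0,1,0,8](2)
Move 6: P1 pit0 -> P1=[0,4,2,1,6,5](2) P2=[4,2,0,1,0,8](2)
Move 7: P2 pit1 -> P1=[0,4,2,1,6,5](2) P2=[4,0,1,2,0,8](2)
Move 8: P2 pit3 -> P1=[0,4,2,1,6,5](2) P2=[4,0,1,0,1,9](2)

Answer: 2 2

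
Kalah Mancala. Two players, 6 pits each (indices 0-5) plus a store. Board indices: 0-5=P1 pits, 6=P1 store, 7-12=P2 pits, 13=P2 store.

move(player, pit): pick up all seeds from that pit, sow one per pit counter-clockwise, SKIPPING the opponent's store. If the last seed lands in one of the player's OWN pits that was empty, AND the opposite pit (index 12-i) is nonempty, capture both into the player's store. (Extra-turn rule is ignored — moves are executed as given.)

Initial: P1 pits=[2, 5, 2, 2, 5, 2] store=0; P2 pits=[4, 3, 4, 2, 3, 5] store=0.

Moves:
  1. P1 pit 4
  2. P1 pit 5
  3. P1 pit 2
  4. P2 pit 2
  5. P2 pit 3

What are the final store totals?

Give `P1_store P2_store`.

Answer: 8 2

Derivation:
Move 1: P1 pit4 -> P1=[2,5,2,2,0,3](1) P2=[5,4,5,2,3,5](0)
Move 2: P1 pit5 -> P1=[2,5,2,2,0,0](2) P2=[6,5,5,2,3,5](0)
Move 3: P1 pit2 -> P1=[2,5,0,3,0,0](8) P2=[6,0,5,2,3,5](0)
Move 4: P2 pit2 -> P1=[3,5,0,3,0,0](8) P2=[6,0,0,3,4,6](1)
Move 5: P2 pit3 -> P1=[3,5,0,3,0,0](8) P2=[6,0,0,0,5,7](2)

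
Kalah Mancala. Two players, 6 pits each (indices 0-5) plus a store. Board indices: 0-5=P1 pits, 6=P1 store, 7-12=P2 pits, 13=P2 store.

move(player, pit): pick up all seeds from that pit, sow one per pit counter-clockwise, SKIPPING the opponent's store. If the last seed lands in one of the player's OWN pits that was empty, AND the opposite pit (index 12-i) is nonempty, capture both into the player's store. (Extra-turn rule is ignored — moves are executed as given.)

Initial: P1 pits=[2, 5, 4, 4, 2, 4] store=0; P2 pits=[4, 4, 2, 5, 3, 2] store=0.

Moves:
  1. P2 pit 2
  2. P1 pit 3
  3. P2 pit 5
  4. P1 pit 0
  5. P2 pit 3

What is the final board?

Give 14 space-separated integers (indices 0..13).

Answer: 1 7 6 1 3 5 1 5 4 0 0 5 1 2

Derivation:
Move 1: P2 pit2 -> P1=[2,5,4,4,2,4](0) P2=[4,4,0,6,4,2](0)
Move 2: P1 pit3 -> P1=[2,5,4,0,3,5](1) P2=[5,4,0,6,4,2](0)
Move 3: P2 pit5 -> P1=[3,5,4,0,3,5](1) P2=[5,4,0,6,4,0](1)
Move 4: P1 pit0 -> P1=[0,6,5,1,3,5](1) P2=[5,4,0,6,4,0](1)
Move 5: P2 pit3 -> P1=[1,7,6,1,3,5](1) P2=[5,4,0,0,5,1](2)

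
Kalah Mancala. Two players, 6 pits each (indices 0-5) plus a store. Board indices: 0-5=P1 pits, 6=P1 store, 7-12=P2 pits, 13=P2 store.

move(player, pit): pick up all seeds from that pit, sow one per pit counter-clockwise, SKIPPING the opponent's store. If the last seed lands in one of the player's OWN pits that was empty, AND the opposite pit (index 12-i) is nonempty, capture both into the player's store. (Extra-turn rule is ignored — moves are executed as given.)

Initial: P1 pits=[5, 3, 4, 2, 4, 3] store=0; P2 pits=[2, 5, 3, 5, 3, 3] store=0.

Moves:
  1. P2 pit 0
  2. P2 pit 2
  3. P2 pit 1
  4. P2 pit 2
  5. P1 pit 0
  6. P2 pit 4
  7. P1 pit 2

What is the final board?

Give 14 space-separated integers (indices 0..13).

Answer: 1 5 0 4 6 5 2 1 1 0 8 0 6 3

Derivation:
Move 1: P2 pit0 -> P1=[5,3,4,2,4,3](0) P2=[0,6,4,5,3,3](0)
Move 2: P2 pit2 -> P1=[5,3,4,2,4,3](0) P2=[0,6,0,6,4,4](1)
Move 3: P2 pit1 -> P1=[6,3,4,2,4,3](0) P2=[0,0,1,7,5,5](2)
Move 4: P2 pit2 -> P1=[6,3,4,2,4,3](0) P2=[0,0,0,8,5,5](2)
Move 5: P1 pit0 -> P1=[0,4,5,3,5,4](1) P2=[0,0,0,8,5,5](2)
Move 6: P2 pit4 -> P1=[1,5,6,3,5,4](1) P2=[0,0,0,8,0,6](3)
Move 7: P1 pit2 -> P1=[1,5,0,4,6,5](2) P2=[1,1,0,8,0,6](3)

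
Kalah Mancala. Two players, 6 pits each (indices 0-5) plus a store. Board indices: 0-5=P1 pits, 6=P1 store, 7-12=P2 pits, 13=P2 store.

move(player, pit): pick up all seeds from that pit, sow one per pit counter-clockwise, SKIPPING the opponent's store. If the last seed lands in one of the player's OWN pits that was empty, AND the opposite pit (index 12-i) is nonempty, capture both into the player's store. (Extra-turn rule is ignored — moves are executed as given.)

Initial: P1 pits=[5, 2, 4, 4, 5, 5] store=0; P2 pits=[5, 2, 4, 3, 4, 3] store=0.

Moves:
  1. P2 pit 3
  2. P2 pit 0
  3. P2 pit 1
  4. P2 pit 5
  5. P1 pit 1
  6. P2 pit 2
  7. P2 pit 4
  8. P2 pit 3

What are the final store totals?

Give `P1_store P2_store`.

Move 1: P2 pit3 -> P1=[5,2,4,4,5,5](0) P2=[5,2,4,0,5,4](1)
Move 2: P2 pit0 -> P1=[5,2,4,4,5,5](0) P2=[0,3,5,1,6,5](1)
Move 3: P2 pit1 -> P1=[5,2,4,4,5,5](0) P2=[0,0,6,2,7,5](1)
Move 4: P2 pit5 -> P1=[6,3,5,5,5,5](0) P2=[0,0,6,2,7,0](2)
Move 5: P1 pit1 -> P1=[6,0,6,6,6,5](0) P2=[0,0,6,2,7,0](2)
Move 6: P2 pit2 -> P1=[7,1,6,6,6,5](0) P2=[0,0,0,3,8,1](3)
Move 7: P2 pit4 -> P1=[8,2,7,7,7,6](0) P2=[0,0,0,3,0,2](4)
Move 8: P2 pit3 -> P1=[8,2,7,7,7,6](0) P2=[0,0,0,0,1,3](5)

Answer: 0 5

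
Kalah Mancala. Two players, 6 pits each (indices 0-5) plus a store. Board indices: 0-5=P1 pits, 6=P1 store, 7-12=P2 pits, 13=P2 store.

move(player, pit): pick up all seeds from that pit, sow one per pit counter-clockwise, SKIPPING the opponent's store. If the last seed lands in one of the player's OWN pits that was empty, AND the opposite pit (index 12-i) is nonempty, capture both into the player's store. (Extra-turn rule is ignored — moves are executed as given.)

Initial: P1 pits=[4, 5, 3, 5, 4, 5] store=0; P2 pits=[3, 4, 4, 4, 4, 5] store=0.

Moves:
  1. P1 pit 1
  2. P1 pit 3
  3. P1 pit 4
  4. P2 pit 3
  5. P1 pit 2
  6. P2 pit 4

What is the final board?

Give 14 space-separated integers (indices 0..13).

Move 1: P1 pit1 -> P1=[4,0,4,6,5,6](1) P2=[3,4,4,4,4,5](0)
Move 2: P1 pit3 -> P1=[4,0,4,0,6,7](2) P2=[4,5,5,4,4,5](0)
Move 3: P1 pit4 -> P1=[4,0,4,0,0,8](3) P2=[5,6,6,5,4,5](0)
Move 4: P2 pit3 -> P1=[5,1,4,0,0,8](3) P2=[5,6,6,0,5,6](1)
Move 5: P1 pit2 -> P1=[5,1,0,1,1,9](4) P2=[5,6,6,0,5,6](1)
Move 6: P2 pit4 -> P1=[6,2,1,1,1,9](4) P2=[5,6,6,0,0,7](2)

Answer: 6 2 1 1 1 9 4 5 6 6 0 0 7 2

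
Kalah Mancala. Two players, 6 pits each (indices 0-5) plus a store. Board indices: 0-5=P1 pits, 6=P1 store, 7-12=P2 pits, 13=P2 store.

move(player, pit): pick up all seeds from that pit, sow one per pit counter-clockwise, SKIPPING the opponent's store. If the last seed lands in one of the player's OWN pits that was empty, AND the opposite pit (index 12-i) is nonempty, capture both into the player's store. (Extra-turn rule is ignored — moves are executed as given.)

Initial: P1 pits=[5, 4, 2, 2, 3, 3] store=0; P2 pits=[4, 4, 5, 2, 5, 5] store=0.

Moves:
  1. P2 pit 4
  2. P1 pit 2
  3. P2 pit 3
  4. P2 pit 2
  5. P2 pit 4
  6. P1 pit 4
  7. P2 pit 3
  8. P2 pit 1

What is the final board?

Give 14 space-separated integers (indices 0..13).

Move 1: P2 pit4 -> P1=[6,5,3,2,3,3](0) P2=[4,4,5,2,0,6](1)
Move 2: P1 pit2 -> P1=[6,5,0,3,4,4](0) P2=[4,4,5,2,0,6](1)
Move 3: P2 pit3 -> P1=[6,5,0,3,4,4](0) P2=[4,4,5,0,1,7](1)
Move 4: P2 pit2 -> P1=[7,5,0,3,4,4](0) P2=[4,4,0,1,2,8](2)
Move 5: P2 pit4 -> P1=[7,5,0,3,4,4](0) P2=[4,4,0,1,0,9](3)
Move 6: P1 pit4 -> P1=[7,5,0,3,0,5](1) P2=[5,5,0,1,0,9](3)
Move 7: P2 pit3 -> P1=[7,0,0,3,0,5](1) P2=[5,5,0,0,0,9](9)
Move 8: P2 pit1 -> P1=[7,0,0,3,0,5](1) P2=[5,0,1,1,1,10](10)

Answer: 7 0 0 3 0 5 1 5 0 1 1 1 10 10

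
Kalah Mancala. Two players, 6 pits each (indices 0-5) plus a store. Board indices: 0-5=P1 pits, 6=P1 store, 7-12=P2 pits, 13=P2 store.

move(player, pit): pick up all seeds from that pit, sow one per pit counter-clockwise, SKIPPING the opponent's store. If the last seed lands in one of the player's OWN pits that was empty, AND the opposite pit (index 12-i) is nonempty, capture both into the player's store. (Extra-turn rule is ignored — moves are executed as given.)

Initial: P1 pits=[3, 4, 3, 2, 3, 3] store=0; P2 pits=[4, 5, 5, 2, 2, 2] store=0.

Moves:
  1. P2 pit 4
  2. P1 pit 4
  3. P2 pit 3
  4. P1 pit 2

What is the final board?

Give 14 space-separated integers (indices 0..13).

Move 1: P2 pit4 -> P1=[3,4,3,2,3,3](0) P2=[4,5,5,2,0,3](1)
Move 2: P1 pit4 -> P1=[3,4,3,2,0,4](1) P2=[5,5,5,2,0,3](1)
Move 3: P2 pit3 -> P1=[3,4,3,2,0,4](1) P2=[5,5,5,0,1,4](1)
Move 4: P1 pit2 -> P1=[3,4,0,3,1,5](1) P2=[5,5,5,0,1,4](1)

Answer: 3 4 0 3 1 5 1 5 5 5 0 1 4 1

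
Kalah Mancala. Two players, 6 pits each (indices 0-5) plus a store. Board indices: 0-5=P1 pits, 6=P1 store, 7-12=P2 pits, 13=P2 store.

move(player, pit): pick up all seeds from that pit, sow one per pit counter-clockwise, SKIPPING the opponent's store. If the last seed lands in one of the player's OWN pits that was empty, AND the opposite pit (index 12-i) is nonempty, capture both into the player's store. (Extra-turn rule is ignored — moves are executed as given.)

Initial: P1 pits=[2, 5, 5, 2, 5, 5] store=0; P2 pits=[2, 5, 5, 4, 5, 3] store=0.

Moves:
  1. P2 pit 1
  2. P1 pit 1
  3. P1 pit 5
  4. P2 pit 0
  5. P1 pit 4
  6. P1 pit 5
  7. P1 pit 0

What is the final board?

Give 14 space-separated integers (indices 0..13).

Move 1: P2 pit1 -> P1=[2,5,5,2,5,5](0) P2=[2,0,6,5,6,4](1)
Move 2: P1 pit1 -> P1=[2,0,6,3,6,6](1) P2=[2,0,6,5,6,4](1)
Move 3: P1 pit5 -> P1=[2,0,6,3,6,0](2) P2=[3,1,7,6,7,4](1)
Move 4: P2 pit0 -> P1=[2,0,6,3,6,0](2) P2=[0,2,8,7,7,4](1)
Move 5: P1 pit4 -> P1=[2,0,6,3,0,1](3) P2=[1,3,9,8,7,4](1)
Move 6: P1 pit5 -> P1=[2,0,6,3,0,0](4) P2=[1,3,9,8,7,4](1)
Move 7: P1 pit0 -> P1=[0,1,7,3,0,0](4) P2=[1,3,9,8,7,4](1)

Answer: 0 1 7 3 0 0 4 1 3 9 8 7 4 1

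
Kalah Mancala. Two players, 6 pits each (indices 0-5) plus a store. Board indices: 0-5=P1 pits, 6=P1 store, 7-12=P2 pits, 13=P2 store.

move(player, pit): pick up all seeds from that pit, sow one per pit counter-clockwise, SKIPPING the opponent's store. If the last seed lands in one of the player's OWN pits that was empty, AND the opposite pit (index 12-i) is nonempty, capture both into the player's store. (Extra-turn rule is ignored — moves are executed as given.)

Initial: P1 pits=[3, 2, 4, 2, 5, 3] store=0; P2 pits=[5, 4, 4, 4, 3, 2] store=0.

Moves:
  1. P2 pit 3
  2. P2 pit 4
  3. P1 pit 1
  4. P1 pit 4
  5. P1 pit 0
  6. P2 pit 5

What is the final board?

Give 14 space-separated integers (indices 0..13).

Answer: 1 2 7 4 1 5 1 6 5 5 1 0 0 3

Derivation:
Move 1: P2 pit3 -> P1=[4,2,4,2,5,3](0) P2=[5,4,4,0,4,3](1)
Move 2: P2 pit4 -> P1=[5,3,4,2,5,3](0) P2=[5,4,4,0,0,4](2)
Move 3: P1 pit1 -> P1=[5,0,5,3,6,3](0) P2=[5,4,4,0,0,4](2)
Move 4: P1 pit4 -> P1=[5,0,5,3,0,4](1) P2=[6,5,5,1,0,4](2)
Move 5: P1 pit0 -> P1=[0,1,6,4,1,5](1) P2=[6,5,5,1,0,4](2)
Move 6: P2 pit5 -> P1=[1,2,7,4,1,5](1) P2=[6,5,5,1,0,0](3)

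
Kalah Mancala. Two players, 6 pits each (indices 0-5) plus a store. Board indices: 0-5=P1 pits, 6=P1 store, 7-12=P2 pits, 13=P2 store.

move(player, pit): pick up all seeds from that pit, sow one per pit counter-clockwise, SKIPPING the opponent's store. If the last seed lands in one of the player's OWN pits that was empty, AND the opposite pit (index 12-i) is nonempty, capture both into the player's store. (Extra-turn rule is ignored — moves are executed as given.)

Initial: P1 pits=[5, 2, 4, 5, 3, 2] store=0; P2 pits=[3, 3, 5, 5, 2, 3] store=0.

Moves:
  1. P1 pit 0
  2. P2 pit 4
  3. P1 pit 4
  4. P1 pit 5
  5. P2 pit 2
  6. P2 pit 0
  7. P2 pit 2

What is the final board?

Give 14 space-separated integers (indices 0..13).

Move 1: P1 pit0 -> P1=[0,3,5,6,4,3](0) P2=[3,3,5,5,2,3](0)
Move 2: P2 pit4 -> P1=[0,3,5,6,4,3](0) P2=[3,3,5,5,0,4](1)
Move 3: P1 pit4 -> P1=[0,3,5,6,0,4](1) P2=[4,4,5,5,0,4](1)
Move 4: P1 pit5 -> P1=[0,3,5,6,0,0](2) P2=[5,5,6,5,0,4](1)
Move 5: P2 pit2 -> P1=[1,4,5,6,0,0](2) P2=[5,5,0,6,1,5](2)
Move 6: P2 pit0 -> P1=[1,4,5,6,0,0](2) P2=[0,6,1,7,2,6](2)
Move 7: P2 pit2 -> P1=[1,4,5,6,0,0](2) P2=[0,6,0,8,2,6](2)

Answer: 1 4 5 6 0 0 2 0 6 0 8 2 6 2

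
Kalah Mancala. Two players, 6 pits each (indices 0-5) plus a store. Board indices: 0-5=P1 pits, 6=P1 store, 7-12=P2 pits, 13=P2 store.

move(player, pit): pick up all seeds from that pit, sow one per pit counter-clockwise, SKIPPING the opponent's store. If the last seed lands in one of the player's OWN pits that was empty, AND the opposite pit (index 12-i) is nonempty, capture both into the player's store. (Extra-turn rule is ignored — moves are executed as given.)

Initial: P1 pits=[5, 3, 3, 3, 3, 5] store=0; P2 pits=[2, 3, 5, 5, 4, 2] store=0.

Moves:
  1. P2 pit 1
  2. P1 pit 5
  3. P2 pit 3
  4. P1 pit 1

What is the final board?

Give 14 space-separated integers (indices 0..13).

Move 1: P2 pit1 -> P1=[5,3,3,3,3,5](0) P2=[2,0,6,6,5,2](0)
Move 2: P1 pit5 -> P1=[5,3,3,3,3,0](1) P2=[3,1,7,7,5,2](0)
Move 3: P2 pit3 -> P1=[6,4,4,4,3,0](1) P2=[3,1,7,0,6,3](1)
Move 4: P1 pit1 -> P1=[6,0,5,5,4,0](5) P2=[0,1,7,0,6,3](1)

Answer: 6 0 5 5 4 0 5 0 1 7 0 6 3 1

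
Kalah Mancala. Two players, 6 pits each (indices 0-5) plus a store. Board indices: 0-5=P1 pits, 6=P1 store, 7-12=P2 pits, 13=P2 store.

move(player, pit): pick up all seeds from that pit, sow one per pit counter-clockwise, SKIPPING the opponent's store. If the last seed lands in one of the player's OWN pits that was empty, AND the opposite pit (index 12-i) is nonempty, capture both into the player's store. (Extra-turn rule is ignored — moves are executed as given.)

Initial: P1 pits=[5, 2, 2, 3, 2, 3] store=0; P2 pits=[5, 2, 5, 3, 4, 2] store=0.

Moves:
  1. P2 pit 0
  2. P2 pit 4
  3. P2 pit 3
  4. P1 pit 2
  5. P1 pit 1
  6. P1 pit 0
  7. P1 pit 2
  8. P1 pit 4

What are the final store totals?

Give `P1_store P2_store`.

Move 1: P2 pit0 -> P1=[5,2,2,3,2,3](0) P2=[0,3,6,4,5,3](0)
Move 2: P2 pit4 -> P1=[6,3,3,3,2,3](0) P2=[0,3,6,4,0,4](1)
Move 3: P2 pit3 -> P1=[7,3,3,3,2,3](0) P2=[0,3,6,0,1,5](2)
Move 4: P1 pit2 -> P1=[7,3,0,4,3,4](0) P2=[0,3,6,0,1,5](2)
Move 5: P1 pit1 -> P1=[7,0,1,5,4,4](0) P2=[0,3,6,0,1,5](2)
Move 6: P1 pit0 -> P1=[0,1,2,6,5,5](1) P2=[1,3,6,0,1,5](2)
Move 7: P1 pit2 -> P1=[0,1,0,7,6,5](1) P2=[1,3,6,0,1,5](2)
Move 8: P1 pit4 -> P1=[0,1,0,7,0,6](2) P2=[2,4,7,1,1,5](2)

Answer: 2 2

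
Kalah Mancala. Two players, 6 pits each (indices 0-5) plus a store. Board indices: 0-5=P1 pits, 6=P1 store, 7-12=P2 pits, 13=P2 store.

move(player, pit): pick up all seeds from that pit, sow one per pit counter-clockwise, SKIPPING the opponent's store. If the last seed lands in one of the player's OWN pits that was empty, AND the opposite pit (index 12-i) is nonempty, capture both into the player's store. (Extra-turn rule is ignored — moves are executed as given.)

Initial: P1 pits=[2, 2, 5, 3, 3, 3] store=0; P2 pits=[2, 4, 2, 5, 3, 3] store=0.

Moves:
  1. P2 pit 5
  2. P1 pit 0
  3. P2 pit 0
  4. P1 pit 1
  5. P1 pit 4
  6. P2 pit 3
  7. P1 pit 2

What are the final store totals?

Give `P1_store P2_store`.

Answer: 2 2

Derivation:
Move 1: P2 pit5 -> P1=[3,3,5,3,3,3](0) P2=[2,4,2,5,3,0](1)
Move 2: P1 pit0 -> P1=[0,4,6,4,3,3](0) P2=[2,4,2,5,3,0](1)
Move 3: P2 pit0 -> P1=[0,4,6,4,3,3](0) P2=[0,5,3,5,3,0](1)
Move 4: P1 pit1 -> P1=[0,0,7,5,4,4](0) P2=[0,5,3,5,3,0](1)
Move 5: P1 pit4 -> P1=[0,0,7,5,0,5](1) P2=[1,6,3,5,3,0](1)
Move 6: P2 pit3 -> P1=[1,1,7,5,0,5](1) P2=[1,6,3,0,4,1](2)
Move 7: P1 pit2 -> P1=[1,1,0,6,1,6](2) P2=[2,7,4,0,4,1](2)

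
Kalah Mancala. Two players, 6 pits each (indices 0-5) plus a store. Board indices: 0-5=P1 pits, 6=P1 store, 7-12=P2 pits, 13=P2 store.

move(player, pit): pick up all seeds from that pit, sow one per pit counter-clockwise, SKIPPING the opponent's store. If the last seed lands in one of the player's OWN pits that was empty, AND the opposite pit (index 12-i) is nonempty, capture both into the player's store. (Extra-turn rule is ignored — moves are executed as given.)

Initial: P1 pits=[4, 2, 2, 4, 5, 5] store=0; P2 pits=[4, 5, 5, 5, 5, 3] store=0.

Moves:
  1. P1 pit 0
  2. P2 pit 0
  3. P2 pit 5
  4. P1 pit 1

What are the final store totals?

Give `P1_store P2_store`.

Answer: 0 1

Derivation:
Move 1: P1 pit0 -> P1=[0,3,3,5,6,5](0) P2=[4,5,5,5,5,3](0)
Move 2: P2 pit0 -> P1=[0,3,3,5,6,5](0) P2=[0,6,6,6,6,3](0)
Move 3: P2 pit5 -> P1=[1,4,3,5,6,5](0) P2=[0,6,6,6,6,0](1)
Move 4: P1 pit1 -> P1=[1,0,4,6,7,6](0) P2=[0,6,6,6,6,0](1)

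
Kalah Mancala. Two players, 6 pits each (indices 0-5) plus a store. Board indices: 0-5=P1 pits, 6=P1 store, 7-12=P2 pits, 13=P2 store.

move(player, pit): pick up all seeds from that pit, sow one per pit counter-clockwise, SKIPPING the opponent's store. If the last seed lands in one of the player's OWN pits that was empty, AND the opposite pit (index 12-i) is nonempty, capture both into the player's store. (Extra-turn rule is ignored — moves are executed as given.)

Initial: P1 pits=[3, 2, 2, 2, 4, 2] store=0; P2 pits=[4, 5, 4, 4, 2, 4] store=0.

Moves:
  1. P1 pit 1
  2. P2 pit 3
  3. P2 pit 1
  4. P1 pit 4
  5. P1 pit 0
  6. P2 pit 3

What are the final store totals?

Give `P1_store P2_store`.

Answer: 3 2

Derivation:
Move 1: P1 pit1 -> P1=[3,0,3,3,4,2](0) P2=[4,5,4,4,2,4](0)
Move 2: P2 pit3 -> P1=[4,0,3,3,4,2](0) P2=[4,5,4,0,3,5](1)
Move 3: P2 pit1 -> P1=[4,0,3,3,4,2](0) P2=[4,0,5,1,4,6](2)
Move 4: P1 pit4 -> P1=[4,0,3,3,0,3](1) P2=[5,1,5,1,4,6](2)
Move 5: P1 pit0 -> P1=[0,1,4,4,0,3](3) P2=[5,0,5,1,4,6](2)
Move 6: P2 pit3 -> P1=[0,1,4,4,0,3](3) P2=[5,0,5,0,5,6](2)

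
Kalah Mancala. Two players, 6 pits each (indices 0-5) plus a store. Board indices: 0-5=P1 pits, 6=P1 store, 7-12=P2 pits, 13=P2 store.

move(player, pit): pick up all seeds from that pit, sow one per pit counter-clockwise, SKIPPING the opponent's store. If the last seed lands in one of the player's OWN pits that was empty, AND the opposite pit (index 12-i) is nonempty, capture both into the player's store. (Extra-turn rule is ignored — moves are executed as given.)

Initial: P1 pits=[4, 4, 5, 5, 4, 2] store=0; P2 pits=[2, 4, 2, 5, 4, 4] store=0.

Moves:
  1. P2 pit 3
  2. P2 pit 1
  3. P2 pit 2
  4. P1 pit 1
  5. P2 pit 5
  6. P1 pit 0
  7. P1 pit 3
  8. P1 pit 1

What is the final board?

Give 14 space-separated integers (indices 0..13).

Answer: 0 0 9 0 8 6 5 3 1 0 3 8 0 2

Derivation:
Move 1: P2 pit3 -> P1=[5,5,5,5,4,2](0) P2=[2,4,2,0,5,5](1)
Move 2: P2 pit1 -> P1=[5,5,5,5,4,2](0) P2=[2,0,3,1,6,6](1)
Move 3: P2 pit2 -> P1=[5,5,5,5,4,2](0) P2=[2,0,0,2,7,7](1)
Move 4: P1 pit1 -> P1=[5,0,6,6,5,3](1) P2=[2,0,0,2,7,7](1)
Move 5: P2 pit5 -> P1=[6,1,7,7,6,4](1) P2=[2,0,0,2,7,0](2)
Move 6: P1 pit0 -> P1=[0,2,8,8,7,5](2) P2=[2,0,0,2,7,0](2)
Move 7: P1 pit3 -> P1=[0,2,8,0,8,6](3) P2=[3,1,1,3,8,0](2)
Move 8: P1 pit1 -> P1=[0,0,9,0,8,6](5) P2=[3,1,0,3,8,0](2)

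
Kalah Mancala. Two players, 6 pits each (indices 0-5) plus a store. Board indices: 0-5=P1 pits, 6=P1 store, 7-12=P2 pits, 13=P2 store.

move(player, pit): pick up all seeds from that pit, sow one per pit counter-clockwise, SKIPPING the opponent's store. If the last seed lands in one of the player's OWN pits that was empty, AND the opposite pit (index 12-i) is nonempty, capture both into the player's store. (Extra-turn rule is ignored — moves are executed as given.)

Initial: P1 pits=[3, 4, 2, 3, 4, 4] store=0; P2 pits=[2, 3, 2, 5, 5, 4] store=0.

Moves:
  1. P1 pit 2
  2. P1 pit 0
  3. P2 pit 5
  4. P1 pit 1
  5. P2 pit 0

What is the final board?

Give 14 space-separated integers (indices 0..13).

Answer: 1 0 3 6 6 5 1 0 4 3 6 5 0 1

Derivation:
Move 1: P1 pit2 -> P1=[3,4,0,4,5,4](0) P2=[2,3,2,5,5,4](0)
Move 2: P1 pit0 -> P1=[0,5,1,5,5,4](0) P2=[2,3,2,5,5,4](0)
Move 3: P2 pit5 -> P1=[1,6,2,5,5,4](0) P2=[2,3,2,5,5,0](1)
Move 4: P1 pit1 -> P1=[1,0,3,6,6,5](1) P2=[3,3,2,5,5,0](1)
Move 5: P2 pit0 -> P1=[1,0,3,6,6,5](1) P2=[0,4,3,6,5,0](1)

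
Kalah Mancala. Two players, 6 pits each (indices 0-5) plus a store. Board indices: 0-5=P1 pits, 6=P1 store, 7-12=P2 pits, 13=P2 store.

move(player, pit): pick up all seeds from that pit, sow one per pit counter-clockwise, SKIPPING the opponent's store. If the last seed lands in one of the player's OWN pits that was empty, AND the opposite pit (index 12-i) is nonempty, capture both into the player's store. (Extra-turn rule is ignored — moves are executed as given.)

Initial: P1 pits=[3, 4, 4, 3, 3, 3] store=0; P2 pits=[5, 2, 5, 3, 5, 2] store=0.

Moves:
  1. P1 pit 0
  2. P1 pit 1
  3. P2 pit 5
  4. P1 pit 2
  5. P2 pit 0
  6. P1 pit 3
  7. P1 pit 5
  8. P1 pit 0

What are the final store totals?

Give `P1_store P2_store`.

Answer: 12 2

Derivation:
Move 1: P1 pit0 -> P1=[0,5,5,4,3,3](0) P2=[5,2,5,3,5,2](0)
Move 2: P1 pit1 -> P1=[0,0,6,5,4,4](1) P2=[5,2,5,3,5,2](0)
Move 3: P2 pit5 -> P1=[1,0,6,5,4,4](1) P2=[5,2,5,3,5,0](1)
Move 4: P1 pit2 -> P1=[1,0,0,6,5,5](2) P2=[6,3,5,3,5,0](1)
Move 5: P2 pit0 -> P1=[1,0,0,6,5,5](2) P2=[0,4,6,4,6,1](2)
Move 6: P1 pit3 -> P1=[1,0,0,0,6,6](3) P2=[1,5,7,4,6,1](2)
Move 7: P1 pit5 -> P1=[1,0,0,0,6,0](4) P2=[2,6,8,5,7,1](2)
Move 8: P1 pit0 -> P1=[0,0,0,0,6,0](12) P2=[2,6,8,5,0,1](2)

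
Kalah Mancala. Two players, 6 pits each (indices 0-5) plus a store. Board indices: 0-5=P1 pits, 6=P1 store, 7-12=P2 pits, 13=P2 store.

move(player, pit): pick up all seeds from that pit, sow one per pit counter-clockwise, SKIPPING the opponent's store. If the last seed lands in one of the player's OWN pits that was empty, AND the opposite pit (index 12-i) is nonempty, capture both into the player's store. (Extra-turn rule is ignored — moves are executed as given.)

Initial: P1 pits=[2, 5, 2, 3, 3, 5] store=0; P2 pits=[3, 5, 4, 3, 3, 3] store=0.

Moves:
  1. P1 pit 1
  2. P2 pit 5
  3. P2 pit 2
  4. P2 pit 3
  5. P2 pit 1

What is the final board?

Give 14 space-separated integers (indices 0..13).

Move 1: P1 pit1 -> P1=[2,0,3,4,4,6](1) P2=[3,5,4,3,3,3](0)
Move 2: P2 pit5 -> P1=[3,1,3,4,4,6](1) P2=[3,5,4,3,3,0](1)
Move 3: P2 pit2 -> P1=[3,1,3,4,4,6](1) P2=[3,5,0,4,4,1](2)
Move 4: P2 pit3 -> P1=[4,1,3,4,4,6](1) P2=[3,5,0,0,5,2](3)
Move 5: P2 pit1 -> P1=[4,1,3,4,4,6](1) P2=[3,0,1,1,6,3](4)

Answer: 4 1 3 4 4 6 1 3 0 1 1 6 3 4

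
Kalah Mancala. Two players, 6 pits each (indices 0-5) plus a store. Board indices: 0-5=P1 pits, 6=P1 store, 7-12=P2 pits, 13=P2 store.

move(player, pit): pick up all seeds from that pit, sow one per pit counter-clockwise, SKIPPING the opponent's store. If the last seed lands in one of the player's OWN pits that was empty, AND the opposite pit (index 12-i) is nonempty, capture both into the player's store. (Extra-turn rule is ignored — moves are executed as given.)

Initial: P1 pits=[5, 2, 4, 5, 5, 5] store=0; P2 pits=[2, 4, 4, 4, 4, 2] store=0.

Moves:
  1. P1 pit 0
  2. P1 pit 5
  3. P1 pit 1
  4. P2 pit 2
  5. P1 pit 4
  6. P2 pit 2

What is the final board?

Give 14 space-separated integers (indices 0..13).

Move 1: P1 pit0 -> P1=[0,3,5,6,6,6](0) P2=[2,4,4,4,4,2](0)
Move 2: P1 pit5 -> P1=[0,3,5,6,6,0](1) P2=[3,5,5,5,5,2](0)
Move 3: P1 pit1 -> P1=[0,0,6,7,7,0](1) P2=[3,5,5,5,5,2](0)
Move 4: P2 pit2 -> P1=[1,0,6,7,7,0](1) P2=[3,5,0,6,6,3](1)
Move 5: P1 pit4 -> P1=[1,0,6,7,0,1](2) P2=[4,6,1,7,7,3](1)
Move 6: P2 pit2 -> P1=[1,0,6,7,0,1](2) P2=[4,6,0,8,7,3](1)

Answer: 1 0 6 7 0 1 2 4 6 0 8 7 3 1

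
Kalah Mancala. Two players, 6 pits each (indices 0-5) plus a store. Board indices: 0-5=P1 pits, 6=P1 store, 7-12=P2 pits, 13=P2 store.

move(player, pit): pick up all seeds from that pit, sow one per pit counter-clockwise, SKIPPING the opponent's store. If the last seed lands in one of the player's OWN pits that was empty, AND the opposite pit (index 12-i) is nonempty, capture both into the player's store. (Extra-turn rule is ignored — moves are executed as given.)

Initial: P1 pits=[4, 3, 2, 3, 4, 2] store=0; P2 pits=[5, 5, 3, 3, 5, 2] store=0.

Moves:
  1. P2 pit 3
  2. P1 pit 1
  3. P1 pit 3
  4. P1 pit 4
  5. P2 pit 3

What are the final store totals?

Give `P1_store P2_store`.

Answer: 2 1

Derivation:
Move 1: P2 pit3 -> P1=[4,3,2,3,4,2](0) P2=[5,5,3,0,6,3](1)
Move 2: P1 pit1 -> P1=[4,0,3,4,5,2](0) P2=[5,5,3,0,6,3](1)
Move 3: P1 pit3 -> P1=[4,0,3,0,6,3](1) P2=[6,5,3,0,6,3](1)
Move 4: P1 pit4 -> P1=[4,0,3,0,0,4](2) P2=[7,6,4,1,6,3](1)
Move 5: P2 pit3 -> P1=[4,0,3,0,0,4](2) P2=[7,6,4,0,7,3](1)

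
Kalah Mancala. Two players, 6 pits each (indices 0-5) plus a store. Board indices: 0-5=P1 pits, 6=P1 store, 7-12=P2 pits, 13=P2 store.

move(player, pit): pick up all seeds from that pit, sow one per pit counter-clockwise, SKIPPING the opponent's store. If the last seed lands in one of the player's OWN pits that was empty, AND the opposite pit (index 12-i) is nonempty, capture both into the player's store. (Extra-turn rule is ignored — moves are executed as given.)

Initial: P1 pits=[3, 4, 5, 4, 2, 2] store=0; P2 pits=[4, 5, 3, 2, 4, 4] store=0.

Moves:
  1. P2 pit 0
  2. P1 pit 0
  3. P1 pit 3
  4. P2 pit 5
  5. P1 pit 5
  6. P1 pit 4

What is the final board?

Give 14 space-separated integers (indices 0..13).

Answer: 1 6 7 0 0 1 3 3 8 4 3 5 0 1

Derivation:
Move 1: P2 pit0 -> P1=[3,4,5,4,2,2](0) P2=[0,6,4,3,5,4](0)
Move 2: P1 pit0 -> P1=[0,5,6,5,2,2](0) P2=[0,6,4,3,5,4](0)
Move 3: P1 pit3 -> P1=[0,5,6,0,3,3](1) P2=[1,7,4,3,5,4](0)
Move 4: P2 pit5 -> P1=[1,6,7,0,3,3](1) P2=[1,7,4,3,5,0](1)
Move 5: P1 pit5 -> P1=[1,6,7,0,3,0](2) P2=[2,8,4,3,5,0](1)
Move 6: P1 pit4 -> P1=[1,6,7,0,0,1](3) P2=[3,8,4,3,5,0](1)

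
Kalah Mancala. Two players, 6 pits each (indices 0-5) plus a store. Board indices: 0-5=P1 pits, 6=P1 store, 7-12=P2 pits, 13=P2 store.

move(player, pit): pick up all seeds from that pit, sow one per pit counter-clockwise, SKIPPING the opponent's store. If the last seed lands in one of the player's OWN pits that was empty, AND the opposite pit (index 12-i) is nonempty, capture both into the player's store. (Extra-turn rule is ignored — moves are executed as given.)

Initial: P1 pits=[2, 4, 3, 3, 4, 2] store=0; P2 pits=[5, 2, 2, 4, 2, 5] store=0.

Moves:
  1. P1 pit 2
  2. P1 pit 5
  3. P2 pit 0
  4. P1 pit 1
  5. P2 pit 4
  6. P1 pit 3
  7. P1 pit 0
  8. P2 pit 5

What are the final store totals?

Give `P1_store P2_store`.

Answer: 6 3

Derivation:
Move 1: P1 pit2 -> P1=[2,4,0,4,5,3](0) P2=[5,2,2,4,2,5](0)
Move 2: P1 pit5 -> P1=[2,4,0,4,5,0](1) P2=[6,3,2,4,2,5](0)
Move 3: P2 pit0 -> P1=[2,4,0,4,5,0](1) P2=[0,4,3,5,3,6](1)
Move 4: P1 pit1 -> P1=[2,0,1,5,6,1](1) P2=[0,4,3,5,3,6](1)
Move 5: P2 pit4 -> P1=[3,0,1,5,6,1](1) P2=[0,4,3,5,0,7](2)
Move 6: P1 pit3 -> P1=[3,0,1,0,7,2](2) P2=[1,5,3,5,0,7](2)
Move 7: P1 pit0 -> P1=[0,1,2,0,7,2](6) P2=[1,5,0,5,0,7](2)
Move 8: P2 pit5 -> P1=[1,2,3,1,8,3](6) P2=[1,5,0,5,0,0](3)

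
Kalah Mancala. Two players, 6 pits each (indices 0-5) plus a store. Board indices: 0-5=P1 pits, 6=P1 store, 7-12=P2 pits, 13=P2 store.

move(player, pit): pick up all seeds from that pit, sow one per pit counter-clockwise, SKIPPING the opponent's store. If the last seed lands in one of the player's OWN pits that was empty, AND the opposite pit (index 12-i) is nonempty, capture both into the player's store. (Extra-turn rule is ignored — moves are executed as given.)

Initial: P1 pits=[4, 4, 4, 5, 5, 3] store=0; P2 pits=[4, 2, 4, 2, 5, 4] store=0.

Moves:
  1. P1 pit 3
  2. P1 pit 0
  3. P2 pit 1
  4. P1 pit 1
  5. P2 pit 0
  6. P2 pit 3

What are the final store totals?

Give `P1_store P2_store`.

Answer: 2 1

Derivation:
Move 1: P1 pit3 -> P1=[4,4,4,0,6,4](1) P2=[5,3,4,2,5,4](0)
Move 2: P1 pit0 -> P1=[0,5,5,1,7,4](1) P2=[5,3,4,2,5,4](0)
Move 3: P2 pit1 -> P1=[0,5,5,1,7,4](1) P2=[5,0,5,3,6,4](0)
Move 4: P1 pit1 -> P1=[0,0,6,2,8,5](2) P2=[5,0,5,3,6,4](0)
Move 5: P2 pit0 -> P1=[0,0,6,2,8,5](2) P2=[0,1,6,4,7,5](0)
Move 6: P2 pit3 -> P1=[1,0,6,2,8,5](2) P2=[0,1,6,0,8,6](1)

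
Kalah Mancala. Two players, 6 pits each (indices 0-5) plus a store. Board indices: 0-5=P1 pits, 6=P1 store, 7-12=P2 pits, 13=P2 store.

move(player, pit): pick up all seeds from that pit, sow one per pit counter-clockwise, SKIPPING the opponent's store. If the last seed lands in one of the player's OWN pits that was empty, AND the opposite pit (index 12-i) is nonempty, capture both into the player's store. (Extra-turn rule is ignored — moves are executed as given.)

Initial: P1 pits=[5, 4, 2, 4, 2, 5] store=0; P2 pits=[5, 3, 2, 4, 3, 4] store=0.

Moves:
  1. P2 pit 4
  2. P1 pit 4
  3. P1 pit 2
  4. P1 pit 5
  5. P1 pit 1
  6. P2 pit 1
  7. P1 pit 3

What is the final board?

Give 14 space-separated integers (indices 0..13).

Answer: 6 0 1 0 2 1 14 1 1 5 5 1 5 1

Derivation:
Move 1: P2 pit4 -> P1=[6,4,2,4,2,5](0) P2=[5,3,2,4,0,5](1)
Move 2: P1 pit4 -> P1=[6,4,2,4,0,6](1) P2=[5,3,2,4,0,5](1)
Move 3: P1 pit2 -> P1=[6,4,0,5,0,6](5) P2=[5,0,2,4,0,5](1)
Move 4: P1 pit5 -> P1=[6,4,0,5,0,0](6) P2=[6,1,3,5,1,5](1)
Move 5: P1 pit1 -> P1=[6,0,1,6,1,0](13) P2=[0,1,3,5,1,5](1)
Move 6: P2 pit1 -> P1=[6,0,1,6,1,0](13) P2=[0,0,4,5,1,5](1)
Move 7: P1 pit3 -> P1=[6,0,1,0,2,1](14) P2=[1,1,5,5,1,5](1)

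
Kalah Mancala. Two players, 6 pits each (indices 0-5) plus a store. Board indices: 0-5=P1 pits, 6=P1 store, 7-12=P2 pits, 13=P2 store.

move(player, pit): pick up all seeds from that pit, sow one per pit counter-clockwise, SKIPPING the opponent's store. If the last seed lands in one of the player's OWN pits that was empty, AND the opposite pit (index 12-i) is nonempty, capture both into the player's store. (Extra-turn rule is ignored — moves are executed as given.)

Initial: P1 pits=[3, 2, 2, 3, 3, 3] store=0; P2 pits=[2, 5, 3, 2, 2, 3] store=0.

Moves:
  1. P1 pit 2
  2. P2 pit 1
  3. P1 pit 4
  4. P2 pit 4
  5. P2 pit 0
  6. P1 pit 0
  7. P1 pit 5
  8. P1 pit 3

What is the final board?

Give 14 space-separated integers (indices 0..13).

Move 1: P1 pit2 -> P1=[3,2,0,4,4,3](0) P2=[2,5,3,2,2,3](0)
Move 2: P2 pit1 -> P1=[3,2,0,4,4,3](0) P2=[2,0,4,3,3,4](1)
Move 3: P1 pit4 -> P1=[3,2,0,4,0,4](1) P2=[3,1,4,3,3,4](1)
Move 4: P2 pit4 -> P1=[4,2,0,4,0,4](1) P2=[3,1,4,3,0,5](2)
Move 5: P2 pit0 -> P1=[4,2,0,4,0,4](1) P2=[0,2,5,4,0,5](2)
Move 6: P1 pit0 -> P1=[0,3,1,5,0,4](4) P2=[0,0,5,4,0,5](2)
Move 7: P1 pit5 -> P1=[0,3,1,5,0,0](5) P2=[1,1,6,4,0,5](2)
Move 8: P1 pit3 -> P1=[0,3,1,0,1,1](6) P2=[2,2,6,4,0,5](2)

Answer: 0 3 1 0 1 1 6 2 2 6 4 0 5 2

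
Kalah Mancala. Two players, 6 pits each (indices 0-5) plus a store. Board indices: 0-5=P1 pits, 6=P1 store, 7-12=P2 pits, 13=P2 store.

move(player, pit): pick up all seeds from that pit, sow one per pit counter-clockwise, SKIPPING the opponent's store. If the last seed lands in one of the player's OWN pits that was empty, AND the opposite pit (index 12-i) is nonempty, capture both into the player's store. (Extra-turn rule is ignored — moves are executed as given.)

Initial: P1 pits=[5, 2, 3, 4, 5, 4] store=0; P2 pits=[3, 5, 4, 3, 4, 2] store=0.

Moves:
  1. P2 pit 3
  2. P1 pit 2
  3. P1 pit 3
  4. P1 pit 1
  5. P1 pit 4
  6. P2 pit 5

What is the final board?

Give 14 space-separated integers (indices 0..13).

Move 1: P2 pit3 -> P1=[5,2,3,4,5,4](0) P2=[3,5,4,0,5,3](1)
Move 2: P1 pit2 -> P1=[5,2,0,5,6,5](0) P2=[3,5,4,0,5,3](1)
Move 3: P1 pit3 -> P1=[5,2,0,0,7,6](1) P2=[4,6,4,0,5,3](1)
Move 4: P1 pit1 -> P1=[5,0,1,0,7,6](6) P2=[4,6,0,0,5,3](1)
Move 5: P1 pit4 -> P1=[5,0,1,0,0,7](7) P2=[5,7,1,1,6,3](1)
Move 6: P2 pit5 -> P1=[6,1,1,0,0,7](7) P2=[5,7,1,1,6,0](2)

Answer: 6 1 1 0 0 7 7 5 7 1 1 6 0 2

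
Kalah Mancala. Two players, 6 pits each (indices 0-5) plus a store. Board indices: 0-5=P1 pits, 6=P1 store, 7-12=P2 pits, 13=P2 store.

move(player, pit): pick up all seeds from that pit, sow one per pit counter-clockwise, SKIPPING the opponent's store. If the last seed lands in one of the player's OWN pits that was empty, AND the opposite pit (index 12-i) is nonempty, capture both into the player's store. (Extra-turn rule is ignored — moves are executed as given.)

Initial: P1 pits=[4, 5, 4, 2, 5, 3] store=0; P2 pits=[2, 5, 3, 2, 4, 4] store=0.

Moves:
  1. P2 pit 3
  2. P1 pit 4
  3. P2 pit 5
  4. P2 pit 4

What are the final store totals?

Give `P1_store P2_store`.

Move 1: P2 pit3 -> P1=[4,5,4,2,5,3](0) P2=[2,5,3,0,5,5](0)
Move 2: P1 pit4 -> P1=[4,5,4,2,0,4](1) P2=[3,6,4,0,5,5](0)
Move 3: P2 pit5 -> P1=[5,6,5,3,0,4](1) P2=[3,6,4,0,5,0](1)
Move 4: P2 pit4 -> P1=[6,7,6,3,0,4](1) P2=[3,6,4,0,0,1](2)

Answer: 1 2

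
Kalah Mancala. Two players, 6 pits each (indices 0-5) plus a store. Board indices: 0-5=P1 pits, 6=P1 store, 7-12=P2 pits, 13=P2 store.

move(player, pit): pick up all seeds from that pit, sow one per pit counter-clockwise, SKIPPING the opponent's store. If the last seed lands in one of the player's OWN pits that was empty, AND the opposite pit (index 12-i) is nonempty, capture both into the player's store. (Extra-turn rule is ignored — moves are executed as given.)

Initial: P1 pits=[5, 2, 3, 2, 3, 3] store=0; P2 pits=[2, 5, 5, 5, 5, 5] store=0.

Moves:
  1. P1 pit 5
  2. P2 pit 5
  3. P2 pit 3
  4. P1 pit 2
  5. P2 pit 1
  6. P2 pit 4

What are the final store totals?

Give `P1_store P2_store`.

Move 1: P1 pit5 -> P1=[5,2,3,2,3,0](1) P2=[3,6,5,5,5,5](0)
Move 2: P2 pit5 -> P1=[6,3,4,3,3,0](1) P2=[3,6,5,5,5,0](1)
Move 3: P2 pit3 -> P1=[7,4,4,3,3,0](1) P2=[3,6,5,0,6,1](2)
Move 4: P1 pit2 -> P1=[7,4,0,4,4,1](2) P2=[3,6,5,0,6,1](2)
Move 5: P2 pit1 -> P1=[8,4,0,4,4,1](2) P2=[3,0,6,1,7,2](3)
Move 6: P2 pit4 -> P1=[9,5,1,5,5,1](2) P2=[3,0,6,1,0,3](4)

Answer: 2 4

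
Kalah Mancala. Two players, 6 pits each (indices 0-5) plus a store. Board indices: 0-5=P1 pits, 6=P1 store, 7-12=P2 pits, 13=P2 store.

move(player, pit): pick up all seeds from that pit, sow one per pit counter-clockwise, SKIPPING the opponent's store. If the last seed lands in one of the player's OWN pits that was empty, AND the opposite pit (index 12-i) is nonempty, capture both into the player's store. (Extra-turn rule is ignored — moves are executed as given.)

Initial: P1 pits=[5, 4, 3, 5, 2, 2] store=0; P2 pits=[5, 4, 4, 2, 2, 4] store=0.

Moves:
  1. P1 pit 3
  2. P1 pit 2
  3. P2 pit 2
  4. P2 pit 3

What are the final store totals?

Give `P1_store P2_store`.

Answer: 1 2

Derivation:
Move 1: P1 pit3 -> P1=[5,4,3,0,3,3](1) P2=[6,5,4,2,2,4](0)
Move 2: P1 pit2 -> P1=[5,4,0,1,4,4](1) P2=[6,5,4,2,2,4](0)
Move 3: P2 pit2 -> P1=[5,4,0,1,4,4](1) P2=[6,5,0,3,3,5](1)
Move 4: P2 pit3 -> P1=[5,4,0,1,4,4](1) P2=[6,5,0,0,4,6](2)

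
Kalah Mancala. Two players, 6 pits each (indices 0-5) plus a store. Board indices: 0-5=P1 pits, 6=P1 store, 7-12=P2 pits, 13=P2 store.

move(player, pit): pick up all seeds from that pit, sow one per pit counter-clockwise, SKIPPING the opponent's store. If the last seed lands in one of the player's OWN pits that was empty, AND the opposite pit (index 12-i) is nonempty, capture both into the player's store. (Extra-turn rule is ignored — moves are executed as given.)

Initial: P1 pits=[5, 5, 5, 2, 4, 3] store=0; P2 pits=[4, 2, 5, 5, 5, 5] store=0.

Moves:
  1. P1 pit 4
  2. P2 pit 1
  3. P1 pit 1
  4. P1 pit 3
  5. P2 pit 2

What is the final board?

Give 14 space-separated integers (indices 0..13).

Move 1: P1 pit4 -> P1=[5,5,5,2,0,4](1) P2=[5,3,5,5,5,5](0)
Move 2: P2 pit1 -> P1=[5,5,5,2,0,4](1) P2=[5,0,6,6,6,5](0)
Move 3: P1 pit1 -> P1=[5,0,6,3,1,5](2) P2=[5,0,6,6,6,5](0)
Move 4: P1 pit3 -> P1=[5,0,6,0,2,6](3) P2=[5,0,6,6,6,5](0)
Move 5: P2 pit2 -> P1=[6,1,6,0,2,6](3) P2=[5,0,0,7,7,6](1)

Answer: 6 1 6 0 2 6 3 5 0 0 7 7 6 1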